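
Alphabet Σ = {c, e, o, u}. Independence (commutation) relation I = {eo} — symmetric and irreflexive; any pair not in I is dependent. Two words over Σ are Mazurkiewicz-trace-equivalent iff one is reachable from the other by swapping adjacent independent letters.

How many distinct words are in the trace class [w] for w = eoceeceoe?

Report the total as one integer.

piece 0:e — minimal
piece 1:o — minimal
piece 2:c rests on {0:e, 1:o}
piece 3:e rests on {2:c}
piece 4:e rests on {3:e}
piece 5:c rests on {4:e}
piece 6:e rests on {5:c}
piece 7:o rests on {5:c}
piece 8:e rests on {6:e}
minimal pieces: {0:e, 1:o}
ways to finish when only these pieces remain (= sum over removing one remaining piece with nothing left below it):
  1 left: {7}→1  {8}→1
  2 left: {6,8}→1  {7,8}→2
  3 left: {6,7,8}→3
  4 left: {5,6,7,8}→3
  5 left: {4,5,6,7,8}→3
  6 left: {3,4,5,6,7,8}→3
  7 left: {2,3,4,5,6,7,8}→3
  placing 0:e first → 3 extensions
  placing 1:o first → 3 extensions
total linear extensions = 6

6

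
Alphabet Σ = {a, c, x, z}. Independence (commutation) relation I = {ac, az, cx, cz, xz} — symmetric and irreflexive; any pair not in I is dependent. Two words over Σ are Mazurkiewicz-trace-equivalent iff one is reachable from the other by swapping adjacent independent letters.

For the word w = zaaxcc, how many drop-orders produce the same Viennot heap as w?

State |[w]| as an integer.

piece 0:z — minimal
piece 1:a — minimal
piece 2:a rests on {1:a}
piece 3:x rests on {2:a}
piece 4:c — minimal
piece 5:c rests on {4:c}
minimal pieces: {0:z, 1:a, 4:c}
ways to finish when only these pieces remain (= sum over removing one remaining piece with nothing left below it):
  1 left: {0}→1  {3}→1  {5}→1
  2 left: {0,3}→2  {0,5}→2  {2,3}→1  {3,5}→2  {4,5}→1
  3 left: {0,2,3}→3  {0,3,5}→6  {0,4,5}→3  {1,2,3}→1  {2,3,5}→3  {3,4,5}→3
  4 left: {0,1,2,3}→4  {0,2,3,5}→12  {0,3,4,5}→12  {1,2,3,5}→4  {2,3,4,5}→6
  placing 0:z first → 10 extensions
  placing 1:a first → 30 extensions
  placing 4:c first → 20 extensions
total linear extensions = 60

60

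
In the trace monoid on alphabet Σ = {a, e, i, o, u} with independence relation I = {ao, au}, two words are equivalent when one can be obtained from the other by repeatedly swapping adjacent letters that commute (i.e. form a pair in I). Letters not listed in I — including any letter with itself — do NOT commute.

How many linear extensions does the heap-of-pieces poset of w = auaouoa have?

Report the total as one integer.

35

drop 0:a onto floor
drop 1:u onto floor
drop 2:a onto {0:a}
drop 3:o onto {1:u}
drop 4:u onto {3:o}
drop 5:o onto {4:u}
drop 6:a onto {2:a}
ground layer = {0:a, 1:u}
drop-orders for the pieces not yet dropped (sum over which currently-grounded one goes next):
  1 to go: {5} 1  {6} 1
  2 to go: {2,6} 1  {4,5} 1  {5,6} 2
  3 to go: {0,2,6} 1  {2,5,6} 3  {3,4,5} 1  {4,5,6} 3
  4 to go: {0,2,5,6} 4  {1,3,4,5} 1  {2,4,5,6} 6  {3,4,5,6} 4
  5 to go: {0,2,4,5,6} 10  {1,3,4,5,6} 5  {2,3,4,5,6} 10
  if 0:a drops first: 15 orders
  if 1:u drops first: 20 orders
heap linearizations: 35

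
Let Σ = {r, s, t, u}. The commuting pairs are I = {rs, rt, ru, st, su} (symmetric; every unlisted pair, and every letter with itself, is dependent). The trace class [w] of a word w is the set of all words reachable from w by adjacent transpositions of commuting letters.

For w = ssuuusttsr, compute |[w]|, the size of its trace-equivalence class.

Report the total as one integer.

#0=s has no predecessor
#1=s depends on [0:s]
#2=u has no predecessor
#3=u depends on [2:u]
#4=u depends on [3:u]
#5=s depends on [1:s]
#6=t depends on [4:u]
#7=t depends on [6:t]
#8=s depends on [5:s]
#9=r has no predecessor
sources: [0:s, 2:u, 9:r]
N(rest) = Σ N(rest − s) over sources s of rest; N(one piece) = 1:
  size 1 → [7]=1  [8]=1  [9]=1
  size 2 → [5,8]=1  [6,7]=1  [7,8]=2  [7,9]=2  [8,9]=2
  size 3 → [1,5,8]=1  [4,6,7]=1  [5,7,8]=3  [5,8,9]=3  [6,7,8]=3  [6,7,9]=3  [7,8,9]=6
  size 4 → [0,1,5,8]=1  [1,5,7,8]=4  [1,5,8,9]=4  [3,4,6,7]=1  [4,6,7,8]=4  [4,6,7,9]=4  [5,6,7,8]=6  [5,7,8,9]=12  [6,7,8,9]=12
  size 5 → [0,1,5,7,8]=5  [0,1,5,8,9]=5  [1,5,6,7,8]=10  [1,5,7,8,9]=20  [2,3,4,6,7]=1  [3,4,6,7,8]=5  [3,4,6,7,9]=5  [4,5,6,7,8]=10  [4,6,7,8,9]=20  [5,6,7,8,9]=30
  size 6 → [0,1,5,6,7,8]=15  [0,1,5,7,8,9]=30  [1,4,5,6,7,8]=20  [1,5,6,7,8,9]=60  [2,3,4,6,7,8]=6  [2,3,4,6,7,9]=6  [3,4,5,6,7,8]=15  [3,4,6,7,8,9]=30  [4,5,6,7,8,9]=60
  size 7 → [0,1,4,5,6,7,8]=35  [0,1,5,6,7,8,9]=105  [1,3,4,5,6,7,8]=35  [1,4,5,6,7,8,9]=140  [2,3,4,5,6,7,8]=21  [2,3,4,6,7,8,9]=42  [3,4,5,6,7,8,9]=105
  size 8 → [0,1,3,4,5,6,7,8]=70  [0,1,4,5,6,7,8,9]=280  [1,2,3,4,5,6,7,8]=56  [1,3,4,5,6,7,8,9]=280  [2,3,4,5,6,7,8,9]=168
  first=0(s) contributes 504
  first=2(u) contributes 630
  first=9(r) contributes 126
|[w]| = 1260

1260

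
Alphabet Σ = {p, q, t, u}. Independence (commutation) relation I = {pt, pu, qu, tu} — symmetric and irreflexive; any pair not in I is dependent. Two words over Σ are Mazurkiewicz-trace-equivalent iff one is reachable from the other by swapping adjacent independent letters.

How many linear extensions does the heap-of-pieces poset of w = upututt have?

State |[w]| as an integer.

140

#0=u has no predecessor
#1=p has no predecessor
#2=u depends on [0:u]
#3=t has no predecessor
#4=u depends on [2:u]
#5=t depends on [3:t]
#6=t depends on [5:t]
sources: [0:u, 1:p, 3:t]
N(rest) = Σ N(rest − s) over sources s of rest; N(one piece) = 1:
  size 1 → [1]=1  [4]=1  [6]=1
  size 2 → [1,4]=2  [1,6]=2  [2,4]=1  [4,6]=2  [5,6]=1
  size 3 → [0,2,4]=1  [1,2,4]=3  [1,4,6]=6  [1,5,6]=3  [2,4,6]=3  [3,5,6]=1  [4,5,6]=3
  size 4 → [0,1,2,4]=4  [0,2,4,6]=4  [1,2,4,6]=12  [1,3,5,6]=4  [1,4,5,6]=12  [2,4,5,6]=6  [3,4,5,6]=4
  size 5 → [0,1,2,4,6]=20  [0,2,4,5,6]=10  [1,2,4,5,6]=30  [1,3,4,5,6]=20  [2,3,4,5,6]=10
  first=0(u) contributes 60
  first=1(p) contributes 20
  first=3(t) contributes 60
|[w]| = 140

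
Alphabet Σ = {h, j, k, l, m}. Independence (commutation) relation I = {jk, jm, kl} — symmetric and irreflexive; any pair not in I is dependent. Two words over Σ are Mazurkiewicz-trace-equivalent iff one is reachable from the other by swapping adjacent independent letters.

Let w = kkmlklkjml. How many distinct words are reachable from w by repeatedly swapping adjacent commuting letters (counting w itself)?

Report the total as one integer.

piece 0:k — minimal
piece 1:k rests on {0:k}
piece 2:m rests on {1:k}
piece 3:l rests on {2:m}
piece 4:k rests on {2:m}
piece 5:l rests on {3:l}
piece 6:k rests on {4:k}
piece 7:j rests on {5:l}
piece 8:m rests on {5:l, 6:k}
piece 9:l rests on {7:j, 8:m}
minimal pieces: {0:k}
ways to finish when only these pieces remain (= sum over removing one remaining piece with nothing left below it):
  1 left: {9}→1
  2 left: {7,9}→1  {8,9}→1
  3 left: {6,8,9}→1  {7,8,9}→2
  4 left: {4,6,8,9}→1  {5,7,8,9}→2  {6,7,8,9}→3
  5 left: {3,5,7,8,9}→2  {4,6,7,8,9}→4  {5,6,7,8,9}→5
  6 left: {3,5,6,7,8,9}→7  {4,5,6,7,8,9}→9
  7 left: {3,4,5,6,7,8,9}→16
  8 left: {2,3,4,5,6,7,8,9}→16
  placing 0:k first → 16 extensions

16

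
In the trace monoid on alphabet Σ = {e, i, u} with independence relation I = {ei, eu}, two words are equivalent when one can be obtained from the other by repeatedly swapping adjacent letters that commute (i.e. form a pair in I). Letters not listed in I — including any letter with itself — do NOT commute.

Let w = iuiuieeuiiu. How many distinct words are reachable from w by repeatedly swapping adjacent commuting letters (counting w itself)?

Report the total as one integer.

drop 0:i onto floor
drop 1:u onto {0:i}
drop 2:i onto {1:u}
drop 3:u onto {2:i}
drop 4:i onto {3:u}
drop 5:e onto floor
drop 6:e onto {5:e}
drop 7:u onto {4:i}
drop 8:i onto {7:u}
drop 9:i onto {8:i}
drop 10:u onto {9:i}
ground layer = {0:i, 5:e}
drop-orders for the pieces not yet dropped (sum over which currently-grounded one goes next):
  1 to go: {6} 1  {10} 1
  2 to go: {5,6} 1  {6,10} 2  {9,10} 1
  3 to go: {5,6,10} 3  {6,9,10} 3  {8,9,10} 1
  4 to go: {5,6,9,10} 6  {6,8,9,10} 4  {7,8,9,10} 1
  5 to go: {4,7,8,9,10} 1  {5,6,8,9,10} 10  {6,7,8,9,10} 5
  6 to go: {3,4,7,8,9,10} 1  {4,6,7,8,9,10} 6  {5,6,7,8,9,10} 15
  7 to go: {2,3,4,7,8,9,10} 1  {3,4,6,7,8,9,10} 7  {4,5,6,7,8,9,10} 21
  8 to go: {1,2,3,4,7,8,9,10} 1  {2,3,4,6,7,8,9,10} 8  {3,4,5,6,7,8,9,10} 28
  9 to go: {0,1,2,3,4,7,8,9,10} 1  {1,2,3,4,6,7,8,9,10} 9  {2,3,4,5,6,7,8,9,10} 36
  if 0:i drops first: 45 orders
  if 5:e drops first: 10 orders
heap linearizations: 55

55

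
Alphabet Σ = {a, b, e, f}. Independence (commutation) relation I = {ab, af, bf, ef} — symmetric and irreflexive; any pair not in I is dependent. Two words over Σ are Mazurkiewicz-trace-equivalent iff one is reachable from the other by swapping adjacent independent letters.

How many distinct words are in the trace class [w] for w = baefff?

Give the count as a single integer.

drop 0:b onto floor
drop 1:a onto floor
drop 2:e onto {0:b, 1:a}
drop 3:f onto floor
drop 4:f onto {3:f}
drop 5:f onto {4:f}
ground layer = {0:b, 1:a, 3:f}
drop-orders for the pieces not yet dropped (sum over which currently-grounded one goes next):
  1 to go: {2} 1  {5} 1
  2 to go: {0,2} 1  {1,2} 1  {2,5} 2  {4,5} 1
  3 to go: {0,1,2} 2  {0,2,5} 3  {1,2,5} 3  {2,4,5} 3  {3,4,5} 1
  4 to go: {0,1,2,5} 8  {0,2,4,5} 6  {1,2,4,5} 6  {2,3,4,5} 4
  if 0:b drops first: 10 orders
  if 1:a drops first: 10 orders
  if 3:f drops first: 20 orders
heap linearizations: 40

40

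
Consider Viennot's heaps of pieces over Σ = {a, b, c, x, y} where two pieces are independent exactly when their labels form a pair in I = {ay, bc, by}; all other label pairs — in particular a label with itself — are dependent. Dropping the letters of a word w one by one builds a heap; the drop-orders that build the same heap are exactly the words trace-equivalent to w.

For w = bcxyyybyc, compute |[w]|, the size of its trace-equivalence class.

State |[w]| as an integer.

12

0(b) covers ∅
1(c) covers ∅
2(x) covers 0:b, 1:c
3(y) covers 2:x
4(y) covers 3:y
5(y) covers 4:y
6(b) covers 2:x
7(y) covers 5:y
8(c) covers 7:y
floor of heap: 0:b, 1:c
completions by unplaced set U, small U first (add the entries for U minus each lowest piece of U):
  |U|=1: {6}:1  {8}:1
  |U|=2: {6,8}:2  {7,8}:1
  |U|=3: {5,7,8}:1  {6,7,8}:3
  |U|=4: {4,5,7,8}:1  {5,6,7,8}:4
  |U|=5: {3,4,5,7,8}:1  {4,5,6,7,8}:5
  |U|=6: {3,4,5,6,7,8}:6
  |U|=7: {2,3,4,5,6,7,8}:6
  start at 0(b): 6
  start at 1(c): 6
sum over floor = 12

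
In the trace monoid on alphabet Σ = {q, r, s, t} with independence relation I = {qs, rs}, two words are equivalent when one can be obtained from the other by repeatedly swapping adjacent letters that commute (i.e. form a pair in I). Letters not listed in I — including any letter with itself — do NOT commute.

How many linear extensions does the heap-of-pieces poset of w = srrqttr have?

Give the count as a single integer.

#0=s has no predecessor
#1=r has no predecessor
#2=r depends on [1:r]
#3=q depends on [2:r]
#4=t depends on [0:s, 3:q]
#5=t depends on [4:t]
#6=r depends on [5:t]
sources: [0:s, 1:r]
N(rest) = Σ N(rest − s) over sources s of rest; N(one piece) = 1:
  size 1 → [6]=1
  size 2 → [5,6]=1
  size 3 → [4,5,6]=1
  size 4 → [0,4,5,6]=1  [3,4,5,6]=1
  size 5 → [0,3,4,5,6]=2  [2,3,4,5,6]=1
  first=0(s) contributes 1
  first=1(r) contributes 3
|[w]| = 4

4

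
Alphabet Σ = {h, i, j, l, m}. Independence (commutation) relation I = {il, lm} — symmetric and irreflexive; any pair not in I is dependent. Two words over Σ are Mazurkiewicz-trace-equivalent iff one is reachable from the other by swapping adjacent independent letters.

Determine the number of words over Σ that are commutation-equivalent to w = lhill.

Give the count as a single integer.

3

drop 0:l onto floor
drop 1:h onto {0:l}
drop 2:i onto {1:h}
drop 3:l onto {1:h}
drop 4:l onto {3:l}
ground layer = {0:l}
drop-orders for the pieces not yet dropped (sum over which currently-grounded one goes next):
  1 to go: {2} 1  {4} 1
  2 to go: {2,4} 2  {3,4} 1
  3 to go: {2,3,4} 3
  if 0:l drops first: 3 orders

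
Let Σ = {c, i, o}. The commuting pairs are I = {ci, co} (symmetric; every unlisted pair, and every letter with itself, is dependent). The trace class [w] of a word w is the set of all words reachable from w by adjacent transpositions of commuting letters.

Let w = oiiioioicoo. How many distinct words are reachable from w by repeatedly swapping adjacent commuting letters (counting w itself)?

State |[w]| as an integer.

11

drop 0:o onto floor
drop 1:i onto {0:o}
drop 2:i onto {1:i}
drop 3:i onto {2:i}
drop 4:o onto {3:i}
drop 5:i onto {4:o}
drop 6:o onto {5:i}
drop 7:i onto {6:o}
drop 8:c onto floor
drop 9:o onto {7:i}
drop 10:o onto {9:o}
ground layer = {0:o, 8:c}
drop-orders for the pieces not yet dropped (sum over which currently-grounded one goes next):
  1 to go: {8} 1  {10} 1
  2 to go: {8,10} 2  {9,10} 1
  3 to go: {7,9,10} 1  {8,9,10} 3
  4 to go: {6,7,9,10} 1  {7,8,9,10} 4
  5 to go: {5,6,7,9,10} 1  {6,7,8,9,10} 5
  6 to go: {4,5,6,7,9,10} 1  {5,6,7,8,9,10} 6
  7 to go: {3,4,5,6,7,9,10} 1  {4,5,6,7,8,9,10} 7
  8 to go: {2,3,4,5,6,7,9,10} 1  {3,4,5,6,7,8,9,10} 8
  9 to go: {1,2,3,4,5,6,7,9,10} 1  {2,3,4,5,6,7,8,9,10} 9
  if 0:o drops first: 10 orders
  if 8:c drops first: 1 orders
heap linearizations: 11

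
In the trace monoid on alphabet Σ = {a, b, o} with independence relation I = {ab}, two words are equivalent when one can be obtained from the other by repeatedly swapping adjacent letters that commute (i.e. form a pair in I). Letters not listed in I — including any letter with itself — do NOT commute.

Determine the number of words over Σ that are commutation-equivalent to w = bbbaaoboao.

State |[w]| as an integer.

drop 0:b onto floor
drop 1:b onto {0:b}
drop 2:b onto {1:b}
drop 3:a onto floor
drop 4:a onto {3:a}
drop 5:o onto {2:b, 4:a}
drop 6:b onto {5:o}
drop 7:o onto {6:b}
drop 8:a onto {7:o}
drop 9:o onto {8:a}
ground layer = {0:b, 3:a}
drop-orders for the pieces not yet dropped (sum over which currently-grounded one goes next):
  1 to go: {9} 1
  2 to go: {8,9} 1
  3 to go: {7,8,9} 1
  4 to go: {6,7,8,9} 1
  5 to go: {5,6,7,8,9} 1
  6 to go: {2,5,6,7,8,9} 1  {4,5,6,7,8,9} 1
  7 to go: {1,2,5,6,7,8,9} 1  {2,4,5,6,7,8,9} 2  {3,4,5,6,7,8,9} 1
  8 to go: {0,1,2,5,6,7,8,9} 1  {1,2,4,5,6,7,8,9} 3  {2,3,4,5,6,7,8,9} 3
  if 0:b drops first: 6 orders
  if 3:a drops first: 4 orders
heap linearizations: 10

10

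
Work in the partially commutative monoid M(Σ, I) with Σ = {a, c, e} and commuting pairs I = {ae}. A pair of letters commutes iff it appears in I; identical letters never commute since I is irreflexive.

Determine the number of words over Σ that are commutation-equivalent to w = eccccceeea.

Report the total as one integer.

4

drop 0:e onto floor
drop 1:c onto {0:e}
drop 2:c onto {1:c}
drop 3:c onto {2:c}
drop 4:c onto {3:c}
drop 5:c onto {4:c}
drop 6:e onto {5:c}
drop 7:e onto {6:e}
drop 8:e onto {7:e}
drop 9:a onto {5:c}
ground layer = {0:e}
drop-orders for the pieces not yet dropped (sum over which currently-grounded one goes next):
  1 to go: {8} 1  {9} 1
  2 to go: {7,8} 1  {8,9} 2
  3 to go: {6,7,8} 1  {7,8,9} 3
  4 to go: {6,7,8,9} 4
  5 to go: {5,6,7,8,9} 4
  6 to go: {4,5,6,7,8,9} 4
  7 to go: {3,4,5,6,7,8,9} 4
  8 to go: {2,3,4,5,6,7,8,9} 4
  if 0:e drops first: 4 orders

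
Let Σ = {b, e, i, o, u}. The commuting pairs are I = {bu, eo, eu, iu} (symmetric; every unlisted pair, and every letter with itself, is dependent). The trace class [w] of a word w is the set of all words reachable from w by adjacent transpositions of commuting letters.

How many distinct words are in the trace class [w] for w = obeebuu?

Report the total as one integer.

15

piece 0:o — minimal
piece 1:b rests on {0:o}
piece 2:e rests on {1:b}
piece 3:e rests on {2:e}
piece 4:b rests on {3:e}
piece 5:u rests on {0:o}
piece 6:u rests on {5:u}
minimal pieces: {0:o}
ways to finish when only these pieces remain (= sum over removing one remaining piece with nothing left below it):
  1 left: {4}→1  {6}→1
  2 left: {3,4}→1  {4,6}→2  {5,6}→1
  3 left: {2,3,4}→1  {3,4,6}→3  {4,5,6}→3
  4 left: {1,2,3,4}→1  {2,3,4,6}→4  {3,4,5,6}→6
  5 left: {1,2,3,4,6}→5  {2,3,4,5,6}→10
  placing 0:o first → 15 extensions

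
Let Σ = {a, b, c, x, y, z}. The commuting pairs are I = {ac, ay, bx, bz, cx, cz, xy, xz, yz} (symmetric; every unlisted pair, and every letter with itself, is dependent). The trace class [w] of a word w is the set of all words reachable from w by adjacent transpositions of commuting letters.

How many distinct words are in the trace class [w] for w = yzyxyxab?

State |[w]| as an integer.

105

#0=y has no predecessor
#1=z has no predecessor
#2=y depends on [0:y]
#3=x has no predecessor
#4=y depends on [2:y]
#5=x depends on [3:x]
#6=a depends on [1:z, 5:x]
#7=b depends on [4:y, 6:a]
sources: [0:y, 1:z, 3:x]
N(rest) = Σ N(rest − s) over sources s of rest; N(one piece) = 1:
  size 1 → [7]=1
  size 2 → [4,7]=1  [6,7]=1
  size 3 → [1,6,7]=1  [2,4,7]=1  [4,6,7]=2  [5,6,7]=1
  size 4 → [0,2,4,7]=1  [1,4,6,7]=3  [1,5,6,7]=2  [2,4,6,7]=3  [3,5,6,7]=1  [4,5,6,7]=3
  size 5 → [0,2,4,6,7]=4  [1,2,4,6,7]=6  [1,3,5,6,7]=3  [1,4,5,6,7]=8  [2,4,5,6,7]=6  [3,4,5,6,7]=4
  size 6 → [0,1,2,4,6,7]=10  [0,2,4,5,6,7]=10  [1,2,4,5,6,7]=20  [1,3,4,5,6,7]=15  [2,3,4,5,6,7]=10
  first=0(y) contributes 45
  first=1(z) contributes 20
  first=3(x) contributes 40
|[w]| = 105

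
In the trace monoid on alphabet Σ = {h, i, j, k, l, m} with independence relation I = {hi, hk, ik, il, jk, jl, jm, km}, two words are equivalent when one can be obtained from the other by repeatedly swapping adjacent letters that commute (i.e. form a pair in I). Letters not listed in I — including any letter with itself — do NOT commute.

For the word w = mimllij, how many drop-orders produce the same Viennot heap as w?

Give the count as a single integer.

6

#0=m has no predecessor
#1=i depends on [0:m]
#2=m depends on [1:i]
#3=l depends on [2:m]
#4=l depends on [3:l]
#5=i depends on [2:m]
#6=j depends on [5:i]
sources: [0:m]
N(rest) = Σ N(rest − s) over sources s of rest; N(one piece) = 1:
  size 1 → [4]=1  [6]=1
  size 2 → [3,4]=1  [4,6]=2  [5,6]=1
  size 3 → [3,4,6]=3  [4,5,6]=3
  size 4 → [3,4,5,6]=6
  size 5 → [2,3,4,5,6]=6
  first=0(m) contributes 6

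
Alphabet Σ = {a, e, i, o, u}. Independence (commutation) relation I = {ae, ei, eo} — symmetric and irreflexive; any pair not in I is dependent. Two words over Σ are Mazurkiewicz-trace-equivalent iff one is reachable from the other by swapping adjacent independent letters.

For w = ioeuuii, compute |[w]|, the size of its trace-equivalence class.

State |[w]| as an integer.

#0=i has no predecessor
#1=o depends on [0:i]
#2=e has no predecessor
#3=u depends on [1:o, 2:e]
#4=u depends on [3:u]
#5=i depends on [4:u]
#6=i depends on [5:i]
sources: [0:i, 2:e]
N(rest) = Σ N(rest − s) over sources s of rest; N(one piece) = 1:
  size 1 → [6]=1
  size 2 → [5,6]=1
  size 3 → [4,5,6]=1
  size 4 → [3,4,5,6]=1
  size 5 → [1,3,4,5,6]=1  [2,3,4,5,6]=1
  first=0(i) contributes 2
  first=2(e) contributes 1
|[w]| = 3

3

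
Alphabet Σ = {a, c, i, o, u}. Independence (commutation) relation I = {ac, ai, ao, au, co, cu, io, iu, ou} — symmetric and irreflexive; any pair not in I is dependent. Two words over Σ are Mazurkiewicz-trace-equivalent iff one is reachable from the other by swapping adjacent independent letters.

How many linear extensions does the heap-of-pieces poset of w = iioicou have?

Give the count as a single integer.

#0=i has no predecessor
#1=i depends on [0:i]
#2=o has no predecessor
#3=i depends on [1:i]
#4=c depends on [3:i]
#5=o depends on [2:o]
#6=u has no predecessor
sources: [0:i, 2:o, 6:u]
N(rest) = Σ N(rest − s) over sources s of rest; N(one piece) = 1:
  size 1 → [4]=1  [5]=1  [6]=1
  size 2 → [2,5]=1  [3,4]=1  [4,5]=2  [4,6]=2  [5,6]=2
  size 3 → [1,3,4]=1  [2,4,5]=3  [2,5,6]=3  [3,4,5]=3  [3,4,6]=3  [4,5,6]=6
  size 4 → [0,1,3,4]=1  [1,3,4,5]=4  [1,3,4,6]=4  [2,3,4,5]=6  [2,4,5,6]=12  [3,4,5,6]=12
  size 5 → [0,1,3,4,5]=5  [0,1,3,4,6]=5  [1,2,3,4,5]=10  [1,3,4,5,6]=20  [2,3,4,5,6]=30
  first=0(i) contributes 60
  first=2(o) contributes 30
  first=6(u) contributes 15
|[w]| = 105

105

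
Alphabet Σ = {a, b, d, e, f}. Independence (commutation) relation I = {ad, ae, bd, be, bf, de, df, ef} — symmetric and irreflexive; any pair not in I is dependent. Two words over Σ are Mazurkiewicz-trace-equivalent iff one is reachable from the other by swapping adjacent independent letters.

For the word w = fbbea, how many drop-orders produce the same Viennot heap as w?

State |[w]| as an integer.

15

0(f) covers ∅
1(b) covers ∅
2(b) covers 1:b
3(e) covers ∅
4(a) covers 0:f, 2:b
floor of heap: 0:f, 1:b, 3:e
completions by unplaced set U, small U first (add the entries for U minus each lowest piece of U):
  |U|=1: {3}:1  {4}:1
  |U|=2: {0,4}:1  {2,4}:1  {3,4}:2
  |U|=3: {0,2,4}:2  {0,3,4}:3  {1,2,4}:1  {2,3,4}:3
  start at 0(f): 4
  start at 1(b): 8
  start at 3(e): 3
sum over floor = 15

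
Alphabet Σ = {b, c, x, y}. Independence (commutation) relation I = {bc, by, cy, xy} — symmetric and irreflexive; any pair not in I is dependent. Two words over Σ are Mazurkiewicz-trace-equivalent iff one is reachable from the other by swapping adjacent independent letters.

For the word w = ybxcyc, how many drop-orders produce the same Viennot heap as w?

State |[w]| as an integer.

15

piece 0:y — minimal
piece 1:b — minimal
piece 2:x rests on {1:b}
piece 3:c rests on {2:x}
piece 4:y rests on {0:y}
piece 5:c rests on {3:c}
minimal pieces: {0:y, 1:b}
ways to finish when only these pieces remain (= sum over removing one remaining piece with nothing left below it):
  1 left: {4}→1  {5}→1
  2 left: {0,4}→1  {3,5}→1  {4,5}→2
  3 left: {0,4,5}→3  {2,3,5}→1  {3,4,5}→3
  4 left: {0,3,4,5}→6  {1,2,3,5}→1  {2,3,4,5}→4
  placing 0:y first → 5 extensions
  placing 1:b first → 10 extensions
total linear extensions = 15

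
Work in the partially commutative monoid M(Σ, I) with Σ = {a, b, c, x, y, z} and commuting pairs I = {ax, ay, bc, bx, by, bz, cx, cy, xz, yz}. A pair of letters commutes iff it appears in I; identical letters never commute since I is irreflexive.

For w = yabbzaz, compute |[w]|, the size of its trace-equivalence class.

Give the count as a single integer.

21

#0=y has no predecessor
#1=a has no predecessor
#2=b depends on [1:a]
#3=b depends on [2:b]
#4=z depends on [1:a]
#5=a depends on [3:b, 4:z]
#6=z depends on [5:a]
sources: [0:y, 1:a]
N(rest) = Σ N(rest − s) over sources s of rest; N(one piece) = 1:
  size 1 → [0]=1  [6]=1
  size 2 → [0,6]=2  [5,6]=1
  size 3 → [0,5,6]=3  [3,5,6]=1  [4,5,6]=1
  size 4 → [0,3,5,6]=4  [0,4,5,6]=4  [2,3,5,6]=1  [3,4,5,6]=2
  size 5 → [0,2,3,5,6]=5  [0,3,4,5,6]=10  [2,3,4,5,6]=3
  first=0(y) contributes 3
  first=1(a) contributes 18
|[w]| = 21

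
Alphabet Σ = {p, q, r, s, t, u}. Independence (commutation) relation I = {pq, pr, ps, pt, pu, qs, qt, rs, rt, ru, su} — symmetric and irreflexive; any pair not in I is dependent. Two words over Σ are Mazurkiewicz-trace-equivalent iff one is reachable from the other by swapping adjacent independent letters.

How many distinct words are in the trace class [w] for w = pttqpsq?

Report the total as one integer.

#0=p has no predecessor
#1=t has no predecessor
#2=t depends on [1:t]
#3=q has no predecessor
#4=p depends on [0:p]
#5=s depends on [2:t]
#6=q depends on [3:q]
sources: [0:p, 1:t, 3:q]
N(rest) = Σ N(rest − s) over sources s of rest; N(one piece) = 1:
  size 1 → [4]=1  [5]=1  [6]=1
  size 2 → [0,4]=1  [2,5]=1  [3,6]=1  [4,5]=2  [4,6]=2  [5,6]=2
  size 3 → [0,4,5]=3  [0,4,6]=3  [1,2,5]=1  [2,4,5]=3  [2,5,6]=3  [3,4,6]=3  [3,5,6]=3  [4,5,6]=6
  size 4 → [0,2,4,5]=6  [0,3,4,6]=6  [0,4,5,6]=12  [1,2,4,5]=4  [1,2,5,6]=4  [2,3,5,6]=6  [2,4,5,6]=12  [3,4,5,6]=12
  size 5 → [0,1,2,4,5]=10  [0,2,4,5,6]=30  [0,3,4,5,6]=30  [1,2,3,5,6]=10  [1,2,4,5,6]=20  [2,3,4,5,6]=30
  first=0(p) contributes 60
  first=1(t) contributes 90
  first=3(q) contributes 60
|[w]| = 210

210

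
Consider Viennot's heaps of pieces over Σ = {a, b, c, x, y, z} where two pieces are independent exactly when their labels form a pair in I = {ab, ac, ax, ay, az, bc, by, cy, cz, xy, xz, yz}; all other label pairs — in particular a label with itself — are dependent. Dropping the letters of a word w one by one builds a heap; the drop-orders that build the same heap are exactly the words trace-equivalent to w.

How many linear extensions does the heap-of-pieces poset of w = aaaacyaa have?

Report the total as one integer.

56

piece 0:a — minimal
piece 1:a rests on {0:a}
piece 2:a rests on {1:a}
piece 3:a rests on {2:a}
piece 4:c — minimal
piece 5:y — minimal
piece 6:a rests on {3:a}
piece 7:a rests on {6:a}
minimal pieces: {0:a, 4:c, 5:y}
ways to finish when only these pieces remain (= sum over removing one remaining piece with nothing left below it):
  1 left: {4}→1  {5}→1  {7}→1
  2 left: {4,5}→2  {4,7}→2  {5,7}→2  {6,7}→1
  3 left: {3,6,7}→1  {4,5,7}→6  {4,6,7}→3  {5,6,7}→3
  4 left: {2,3,6,7}→1  {3,4,6,7}→4  {3,5,6,7}→4  {4,5,6,7}→12
  5 left: {1,2,3,6,7}→1  {2,3,4,6,7}→5  {2,3,5,6,7}→5  {3,4,5,6,7}→20
  6 left: {0,1,2,3,6,7}→1  {1,2,3,4,6,7}→6  {1,2,3,5,6,7}→6  {2,3,4,5,6,7}→30
  placing 0:a first → 42 extensions
  placing 4:c first → 7 extensions
  placing 5:y first → 7 extensions
total linear extensions = 56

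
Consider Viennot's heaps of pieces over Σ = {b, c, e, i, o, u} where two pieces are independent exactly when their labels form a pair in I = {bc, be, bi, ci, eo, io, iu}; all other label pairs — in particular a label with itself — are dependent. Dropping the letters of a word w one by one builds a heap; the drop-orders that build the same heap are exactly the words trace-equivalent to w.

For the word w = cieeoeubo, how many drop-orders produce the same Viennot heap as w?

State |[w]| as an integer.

9

#0=c has no predecessor
#1=i has no predecessor
#2=e depends on [0:c, 1:i]
#3=e depends on [2:e]
#4=o depends on [0:c]
#5=e depends on [3:e]
#6=u depends on [4:o, 5:e]
#7=b depends on [6:u]
#8=o depends on [7:b]
sources: [0:c, 1:i]
N(rest) = Σ N(rest − s) over sources s of rest; N(one piece) = 1:
  size 1 → [8]=1
  size 2 → [7,8]=1
  size 3 → [6,7,8]=1
  size 4 → [4,6,7,8]=1  [5,6,7,8]=1
  size 5 → [3,5,6,7,8]=1  [4,5,6,7,8]=2
  size 6 → [2,3,5,6,7,8]=1  [3,4,5,6,7,8]=3
  size 7 → [1,2,3,5,6,7,8]=1  [2,3,4,5,6,7,8]=4
  first=0(c) contributes 5
  first=1(i) contributes 4
|[w]| = 9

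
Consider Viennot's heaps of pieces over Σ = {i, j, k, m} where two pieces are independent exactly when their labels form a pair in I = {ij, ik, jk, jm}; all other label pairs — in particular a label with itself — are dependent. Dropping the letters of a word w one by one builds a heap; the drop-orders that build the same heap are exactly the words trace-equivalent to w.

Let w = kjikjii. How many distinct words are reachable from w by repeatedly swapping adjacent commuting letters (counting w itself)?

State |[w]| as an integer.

210

piece 0:k — minimal
piece 1:j — minimal
piece 2:i — minimal
piece 3:k rests on {0:k}
piece 4:j rests on {1:j}
piece 5:i rests on {2:i}
piece 6:i rests on {5:i}
minimal pieces: {0:k, 1:j, 2:i}
ways to finish when only these pieces remain (= sum over removing one remaining piece with nothing left below it):
  1 left: {3}→1  {4}→1  {6}→1
  2 left: {0,3}→1  {1,4}→1  {3,4}→2  {3,6}→2  {4,6}→2  {5,6}→1
  3 left: {0,3,4}→3  {0,3,6}→3  {1,3,4}→3  {1,4,6}→3  {2,5,6}→1  {3,4,6}→6  {3,5,6}→3  {4,5,6}→3
  4 left: {0,1,3,4}→6  {0,3,4,6}→12  {0,3,5,6}→6  {1,3,4,6}→12  {1,4,5,6}→6  {2,3,5,6}→4  {2,4,5,6}→4  {3,4,5,6}→12
  5 left: {0,1,3,4,6}→30  {0,2,3,5,6}→10  {0,3,4,5,6}→30  {1,2,4,5,6}→10  {1,3,4,5,6}→30  {2,3,4,5,6}→20
  placing 0:k first → 60 extensions
  placing 1:j first → 60 extensions
  placing 2:i first → 90 extensions
total linear extensions = 210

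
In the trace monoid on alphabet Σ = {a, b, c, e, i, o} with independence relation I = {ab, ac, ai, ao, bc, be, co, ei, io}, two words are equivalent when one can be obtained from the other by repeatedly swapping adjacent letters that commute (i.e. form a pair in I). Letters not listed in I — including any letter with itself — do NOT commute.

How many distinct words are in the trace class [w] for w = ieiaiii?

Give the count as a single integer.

21

piece 0:i — minimal
piece 1:e — minimal
piece 2:i rests on {0:i}
piece 3:a rests on {1:e}
piece 4:i rests on {2:i}
piece 5:i rests on {4:i}
piece 6:i rests on {5:i}
minimal pieces: {0:i, 1:e}
ways to finish when only these pieces remain (= sum over removing one remaining piece with nothing left below it):
  1 left: {3}→1  {6}→1
  2 left: {1,3}→1  {3,6}→2  {5,6}→1
  3 left: {1,3,6}→3  {3,5,6}→3  {4,5,6}→1
  4 left: {1,3,5,6}→6  {2,4,5,6}→1  {3,4,5,6}→4
  5 left: {0,2,4,5,6}→1  {1,3,4,5,6}→10  {2,3,4,5,6}→5
  placing 0:i first → 15 extensions
  placing 1:e first → 6 extensions
total linear extensions = 21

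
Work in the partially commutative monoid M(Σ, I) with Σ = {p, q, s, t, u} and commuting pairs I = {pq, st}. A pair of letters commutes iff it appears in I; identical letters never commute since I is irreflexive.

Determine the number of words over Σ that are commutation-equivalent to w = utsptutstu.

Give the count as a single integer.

0(u) covers ∅
1(t) covers 0:u
2(s) covers 0:u
3(p) covers 1:t, 2:s
4(t) covers 3:p
5(u) covers 4:t
6(t) covers 5:u
7(s) covers 5:u
8(t) covers 6:t
9(u) covers 7:s, 8:t
floor of heap: 0:u
completions by unplaced set U, small U first (add the entries for U minus each lowest piece of U):
  |U|=1: {9}:1
  |U|=2: {7,9}:1  {8,9}:1
  |U|=3: {6,8,9}:1  {7,8,9}:2
  |U|=4: {6,7,8,9}:3
  |U|=5: {5,6,7,8,9}:3
  |U|=6: {4,5,6,7,8,9}:3
  |U|=7: {3,4,5,6,7,8,9}:3
  |U|=8: {1,3,4,5,6,7,8,9}:3  {2,3,4,5,6,7,8,9}:3
  start at 0(u): 6

6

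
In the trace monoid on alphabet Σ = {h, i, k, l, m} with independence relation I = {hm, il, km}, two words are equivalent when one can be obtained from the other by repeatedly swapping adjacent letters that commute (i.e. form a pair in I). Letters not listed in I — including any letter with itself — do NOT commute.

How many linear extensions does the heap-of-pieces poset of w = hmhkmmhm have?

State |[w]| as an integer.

0(h) covers ∅
1(m) covers ∅
2(h) covers 0:h
3(k) covers 2:h
4(m) covers 1:m
5(m) covers 4:m
6(h) covers 3:k
7(m) covers 5:m
floor of heap: 0:h, 1:m
completions by unplaced set U, small U first (add the entries for U minus each lowest piece of U):
  |U|=1: {6}:1  {7}:1
  |U|=2: {3,6}:1  {5,7}:1  {6,7}:2
  |U|=3: {2,3,6}:1  {3,6,7}:3  {4,5,7}:1  {5,6,7}:3
  |U|=4: {0,2,3,6}:1  {1,4,5,7}:1  {2,3,6,7}:4  {3,5,6,7}:6  {4,5,6,7}:4
  |U|=5: {0,2,3,6,7}:5  {1,4,5,6,7}:5  {2,3,5,6,7}:10  {3,4,5,6,7}:10
  |U|=6: {0,2,3,5,6,7}:15  {1,3,4,5,6,7}:15  {2,3,4,5,6,7}:20
  start at 0(h): 35
  start at 1(m): 35
sum over floor = 70

70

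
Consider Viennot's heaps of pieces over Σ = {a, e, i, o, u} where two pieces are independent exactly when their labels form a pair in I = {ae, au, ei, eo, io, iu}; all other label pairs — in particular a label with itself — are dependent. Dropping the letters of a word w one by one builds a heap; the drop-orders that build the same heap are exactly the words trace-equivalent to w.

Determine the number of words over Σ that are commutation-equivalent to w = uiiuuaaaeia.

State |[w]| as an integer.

330

piece 0:u — minimal
piece 1:i — minimal
piece 2:i rests on {1:i}
piece 3:u rests on {0:u}
piece 4:u rests on {3:u}
piece 5:a rests on {2:i}
piece 6:a rests on {5:a}
piece 7:a rests on {6:a}
piece 8:e rests on {4:u}
piece 9:i rests on {7:a}
piece 10:a rests on {9:i}
minimal pieces: {0:u, 1:i}
ways to finish when only these pieces remain (= sum over removing one remaining piece with nothing left below it):
  1 left: {8}→1  {10}→1
  2 left: {4,8}→1  {8,10}→2  {9,10}→1
  3 left: {3,4,8}→1  {4,8,10}→3  {7,9,10}→1  {8,9,10}→3
  4 left: {0,3,4,8}→1  {3,4,8,10}→4  {4,8,9,10}→6  {6,7,9,10}→1  {7,8,9,10}→4
  5 left: {0,3,4,8,10}→5  {3,4,8,9,10}→10  {4,7,8,9,10}→10  {5,6,7,9,10}→1  {6,7,8,9,10}→5
  6 left: {0,3,4,8,9,10}→15  {2,5,6,7,9,10}→1  {3,4,7,8,9,10}→20  {4,6,7,8,9,10}→15  {5,6,7,8,9,10}→6
  7 left: {0,3,4,7,8,9,10}→35  {1,2,5,6,7,9,10}→1  {2,5,6,7,8,9,10}→7  {3,4,6,7,8,9,10}→35  {4,5,6,7,8,9,10}→21
  8 left: {0,3,4,6,7,8,9,10}→70  {1,2,5,6,7,8,9,10}→8  {2,4,5,6,7,8,9,10}→28  {3,4,5,6,7,8,9,10}→56
  9 left: {0,3,4,5,6,7,8,9,10}→126  {1,2,4,5,6,7,8,9,10}→36  {2,3,4,5,6,7,8,9,10}→84
  placing 0:u first → 120 extensions
  placing 1:i first → 210 extensions
total linear extensions = 330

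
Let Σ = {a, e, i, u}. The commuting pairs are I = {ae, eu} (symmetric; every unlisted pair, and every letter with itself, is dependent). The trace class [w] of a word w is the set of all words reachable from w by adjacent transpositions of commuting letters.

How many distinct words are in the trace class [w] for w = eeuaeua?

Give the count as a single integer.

0(e) covers ∅
1(e) covers 0:e
2(u) covers ∅
3(a) covers 2:u
4(e) covers 1:e
5(u) covers 3:a
6(a) covers 5:u
floor of heap: 0:e, 2:u
completions by unplaced set U, small U first (add the entries for U minus each lowest piece of U):
  |U|=1: {4}:1  {6}:1
  |U|=2: {1,4}:1  {4,6}:2  {5,6}:1
  |U|=3: {0,1,4}:1  {1,4,6}:3  {3,5,6}:1  {4,5,6}:3
  |U|=4: {0,1,4,6}:4  {1,4,5,6}:6  {2,3,5,6}:1  {3,4,5,6}:4
  |U|=5: {0,1,4,5,6}:10  {1,3,4,5,6}:10  {2,3,4,5,6}:5
  start at 0(e): 15
  start at 2(u): 20
sum over floor = 35

35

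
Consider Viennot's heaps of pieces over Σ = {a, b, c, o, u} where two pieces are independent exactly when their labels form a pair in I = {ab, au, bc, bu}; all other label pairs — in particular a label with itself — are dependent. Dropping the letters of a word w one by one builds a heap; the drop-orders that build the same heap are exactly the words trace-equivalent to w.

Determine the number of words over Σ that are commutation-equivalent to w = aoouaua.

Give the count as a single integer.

#0=a has no predecessor
#1=o depends on [0:a]
#2=o depends on [1:o]
#3=u depends on [2:o]
#4=a depends on [2:o]
#5=u depends on [3:u]
#6=a depends on [4:a]
sources: [0:a]
N(rest) = Σ N(rest − s) over sources s of rest; N(one piece) = 1:
  size 1 → [5]=1  [6]=1
  size 2 → [3,5]=1  [4,6]=1  [5,6]=2
  size 3 → [3,5,6]=3  [4,5,6]=3
  size 4 → [3,4,5,6]=6
  size 5 → [2,3,4,5,6]=6
  first=0(a) contributes 6

6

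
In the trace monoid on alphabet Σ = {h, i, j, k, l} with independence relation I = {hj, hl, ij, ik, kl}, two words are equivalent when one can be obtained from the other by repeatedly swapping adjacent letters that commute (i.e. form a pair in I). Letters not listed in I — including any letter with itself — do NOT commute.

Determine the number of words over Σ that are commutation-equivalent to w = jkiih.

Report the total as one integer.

6

piece 0:j — minimal
piece 1:k rests on {0:j}
piece 2:i — minimal
piece 3:i rests on {2:i}
piece 4:h rests on {1:k, 3:i}
minimal pieces: {0:j, 2:i}
ways to finish when only these pieces remain (= sum over removing one remaining piece with nothing left below it):
  1 left: {4}→1
  2 left: {1,4}→1  {3,4}→1
  3 left: {0,1,4}→1  {1,3,4}→2  {2,3,4}→1
  placing 0:j first → 3 extensions
  placing 2:i first → 3 extensions
total linear extensions = 6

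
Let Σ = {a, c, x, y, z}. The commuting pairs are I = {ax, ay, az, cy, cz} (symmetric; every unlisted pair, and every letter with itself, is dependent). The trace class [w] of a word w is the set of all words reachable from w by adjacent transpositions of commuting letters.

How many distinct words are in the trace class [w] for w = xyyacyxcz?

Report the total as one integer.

drop 0:x onto floor
drop 1:y onto {0:x}
drop 2:y onto {1:y}
drop 3:a onto floor
drop 4:c onto {0:x, 3:a}
drop 5:y onto {2:y}
drop 6:x onto {4:c, 5:y}
drop 7:c onto {6:x}
drop 8:z onto {6:x}
ground layer = {0:x, 3:a}
drop-orders for the pieces not yet dropped (sum over which currently-grounded one goes next):
  1 to go: {7} 1  {8} 1
  2 to go: {7,8} 2
  3 to go: {6,7,8} 2
  4 to go: {4,6,7,8} 2  {5,6,7,8} 2
  5 to go: {2,5,6,7,8} 2  {3,4,6,7,8} 2  {4,5,6,7,8} 4
  6 to go: {1,2,5,6,7,8} 2  {2,4,5,6,7,8} 6  {3,4,5,6,7,8} 6
  7 to go: {1,2,4,5,6,7,8} 8  {2,3,4,5,6,7,8} 12
  if 0:x drops first: 20 orders
  if 3:a drops first: 8 orders
heap linearizations: 28

28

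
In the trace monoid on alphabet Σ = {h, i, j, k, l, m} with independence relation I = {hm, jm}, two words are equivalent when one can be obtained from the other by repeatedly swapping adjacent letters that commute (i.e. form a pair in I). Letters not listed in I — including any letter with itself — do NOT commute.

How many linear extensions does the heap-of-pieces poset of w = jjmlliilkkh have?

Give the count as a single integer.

3

drop 0:j onto floor
drop 1:j onto {0:j}
drop 2:m onto floor
drop 3:l onto {1:j, 2:m}
drop 4:l onto {3:l}
drop 5:i onto {4:l}
drop 6:i onto {5:i}
drop 7:l onto {6:i}
drop 8:k onto {7:l}
drop 9:k onto {8:k}
drop 10:h onto {9:k}
ground layer = {0:j, 2:m}
drop-orders for the pieces not yet dropped (sum over which currently-grounded one goes next):
  1 to go: {10} 1
  2 to go: {9,10} 1
  3 to go: {8,9,10} 1
  4 to go: {7,8,9,10} 1
  5 to go: {6,7,8,9,10} 1
  6 to go: {5,6,7,8,9,10} 1
  7 to go: {4,5,6,7,8,9,10} 1
  8 to go: {3,4,5,6,7,8,9,10} 1
  9 to go: {1,3,4,5,6,7,8,9,10} 1  {2,3,4,5,6,7,8,9,10} 1
  if 0:j drops first: 2 orders
  if 2:m drops first: 1 orders
heap linearizations: 3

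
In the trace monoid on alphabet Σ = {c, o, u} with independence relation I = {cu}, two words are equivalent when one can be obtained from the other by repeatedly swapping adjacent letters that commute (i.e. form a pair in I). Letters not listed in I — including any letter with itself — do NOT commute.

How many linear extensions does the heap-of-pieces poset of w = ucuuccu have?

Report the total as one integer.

35

0(u) covers ∅
1(c) covers ∅
2(u) covers 0:u
3(u) covers 2:u
4(c) covers 1:c
5(c) covers 4:c
6(u) covers 3:u
floor of heap: 0:u, 1:c
completions by unplaced set U, small U first (add the entries for U minus each lowest piece of U):
  |U|=1: {5}:1  {6}:1
  |U|=2: {3,6}:1  {4,5}:1  {5,6}:2
  |U|=3: {1,4,5}:1  {2,3,6}:1  {3,5,6}:3  {4,5,6}:3
  |U|=4: {0,2,3,6}:1  {1,4,5,6}:4  {2,3,5,6}:4  {3,4,5,6}:6
  |U|=5: {0,2,3,5,6}:5  {1,3,4,5,6}:10  {2,3,4,5,6}:10
  start at 0(u): 20
  start at 1(c): 15
sum over floor = 35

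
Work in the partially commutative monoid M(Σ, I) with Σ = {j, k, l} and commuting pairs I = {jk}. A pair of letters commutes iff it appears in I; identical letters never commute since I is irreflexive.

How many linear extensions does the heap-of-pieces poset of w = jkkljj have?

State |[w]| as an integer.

3

drop 0:j onto floor
drop 1:k onto floor
drop 2:k onto {1:k}
drop 3:l onto {0:j, 2:k}
drop 4:j onto {3:l}
drop 5:j onto {4:j}
ground layer = {0:j, 1:k}
drop-orders for the pieces not yet dropped (sum over which currently-grounded one goes next):
  1 to go: {5} 1
  2 to go: {4,5} 1
  3 to go: {3,4,5} 1
  4 to go: {0,3,4,5} 1  {2,3,4,5} 1
  if 0:j drops first: 1 orders
  if 1:k drops first: 2 orders
heap linearizations: 3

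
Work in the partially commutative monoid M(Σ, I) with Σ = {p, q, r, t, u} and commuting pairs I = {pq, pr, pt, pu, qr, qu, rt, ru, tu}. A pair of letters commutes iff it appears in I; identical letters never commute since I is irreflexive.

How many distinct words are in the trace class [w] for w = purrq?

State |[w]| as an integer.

drop 0:p onto floor
drop 1:u onto floor
drop 2:r onto floor
drop 3:r onto {2:r}
drop 4:q onto floor
ground layer = {0:p, 1:u, 2:r, 4:q}
drop-orders for the pieces not yet dropped (sum over which currently-grounded one goes next):
  1 to go: {0} 1  {1} 1  {3} 1  {4} 1
  2 to go: {0,1} 2  {0,3} 2  {0,4} 2  {1,3} 2  {1,4} 2  {2,3} 1  {3,4} 2
  3 to go: {0,1,3} 6  {0,1,4} 6  {0,2,3} 3  {0,3,4} 6  {1,2,3} 3  {1,3,4} 6  {2,3,4} 3
  if 0:p drops first: 12 orders
  if 1:u drops first: 12 orders
  if 2:r drops first: 24 orders
  if 4:q drops first: 12 orders
heap linearizations: 60

60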